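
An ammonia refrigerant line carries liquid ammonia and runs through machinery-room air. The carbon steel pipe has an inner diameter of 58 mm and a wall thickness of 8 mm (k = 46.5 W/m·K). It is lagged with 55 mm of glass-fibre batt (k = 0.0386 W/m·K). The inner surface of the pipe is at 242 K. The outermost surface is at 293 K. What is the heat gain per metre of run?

q′ ≈ 13.6 W/m

Treating each annulus and film as a series resistance:
R_carbon steel pipe wall = ln(37/29)/(2π×46.5×1) = 8.338×10^-4 K/W
R_glass-fibre batt = ln(92/37)/(2π×0.0386×1) = 3.756 K/W
R_total = 3.757 K/W
Q = ΔT/R_total = 51/3.757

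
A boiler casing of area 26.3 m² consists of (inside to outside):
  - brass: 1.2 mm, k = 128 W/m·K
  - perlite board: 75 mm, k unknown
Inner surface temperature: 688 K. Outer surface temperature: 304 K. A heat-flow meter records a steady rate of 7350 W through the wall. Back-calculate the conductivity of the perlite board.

Series thermal resistances:
R_brass = L/(kA) = 0.0012/(128×26.3) = 3.565×10^-7 K/W
Sum of known resistances R_other = 3.565×10^-7 K/W
Total R = ΔT/Q = 384/7350 = 0.05224 K/W
R_perlite board = R_total − R_other = 0.05224 K/W
k = L/(R·A) = 0.075/(0.05224×26.3)

k ≈ 0.0546 W/(m·K)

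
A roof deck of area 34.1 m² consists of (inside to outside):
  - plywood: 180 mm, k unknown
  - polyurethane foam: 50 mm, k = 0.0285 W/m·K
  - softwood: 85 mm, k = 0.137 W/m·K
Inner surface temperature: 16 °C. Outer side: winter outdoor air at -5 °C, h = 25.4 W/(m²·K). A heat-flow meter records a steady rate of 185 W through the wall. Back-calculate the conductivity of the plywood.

k ≈ 0.124 W/(m·K)

Series thermal resistances:
R_polyurethane foam = L/(kA) = 0.05/(0.0285×34.1) = 0.05145 K/W
R_softwood = L/(kA) = 0.085/(0.137×34.1) = 0.01819 K/W
R_outer film = 1/(h_o·A) = 1/(25.4×34.1) = 0.001155 K/W
Sum of known resistances R_other = 0.0708 K/W
Total R = ΔT/Q = 21/185 = 0.1135 K/W
R_plywood = R_total − R_other = 0.04272 K/W
k = L/(R·A) = 0.18/(0.04272×34.1)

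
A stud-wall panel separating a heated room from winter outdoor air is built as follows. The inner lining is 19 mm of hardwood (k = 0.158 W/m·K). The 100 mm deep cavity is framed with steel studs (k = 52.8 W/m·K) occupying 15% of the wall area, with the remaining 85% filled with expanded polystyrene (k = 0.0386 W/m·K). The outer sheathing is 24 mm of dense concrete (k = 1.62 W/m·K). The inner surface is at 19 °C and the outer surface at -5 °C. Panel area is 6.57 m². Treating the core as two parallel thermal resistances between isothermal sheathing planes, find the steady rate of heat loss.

Q ≈ 1070 W

Sheathing layers in series; stud and cavity paths in parallel between them.
R_inner = 0.019/(0.158×6.57) = 0.0183 K/W
R_stud  = 0.1/(52.8×0.15×6.57) = 0.001922 K/W
R_cav   = 0.1/(0.0386×0.85×6.57) = 0.4639 K/W
1/R_core = 1/R_stud + 1/R_cav → R_core = 0.001914 K/W
R_outer = 0.024/(1.62×6.57) = 0.002255 K/W
R_total = 0.02247 K/W
Q = ΔT/R_total = 24/0.02247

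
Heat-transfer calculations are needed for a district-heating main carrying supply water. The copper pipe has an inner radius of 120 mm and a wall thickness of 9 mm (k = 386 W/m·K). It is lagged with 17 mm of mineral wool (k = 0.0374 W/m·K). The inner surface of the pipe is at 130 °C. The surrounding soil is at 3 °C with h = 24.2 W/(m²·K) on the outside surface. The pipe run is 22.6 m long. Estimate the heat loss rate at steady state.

For a radial system each layer contributes R = ln(r_out/r_in)/(2πkL); films add R = 1/(hA).
R_copper pipe wall = ln(129/120)/(2π×386×22.6) = 1.319×10^-6 K/W
R_mineral wool = ln(146/129)/(2π×0.0374×22.6) = 0.02331 K/W
R_outer film = 1/(h_o·2πr_oL) = 1/(24.2×2π×0.146×22.6) = 0.001993 K/W
R_total = 0.0253 K/W
Q = ΔT/R_total = 127/0.0253

Q ≈ 5020 W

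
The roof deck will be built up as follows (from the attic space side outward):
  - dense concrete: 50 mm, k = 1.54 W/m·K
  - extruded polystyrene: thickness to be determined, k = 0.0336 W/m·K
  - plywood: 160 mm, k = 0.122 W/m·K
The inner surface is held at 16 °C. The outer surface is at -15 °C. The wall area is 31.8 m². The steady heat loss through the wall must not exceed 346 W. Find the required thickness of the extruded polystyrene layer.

L ≈ 50.6 mm

Model the wall as resistances in series:
R_dense concrete = L/(kA) = 0.05/(1.54×31.8) = 0.001021 K/W
R_plywood = L/(kA) = 0.16/(0.122×31.8) = 0.04124 K/W
Sum of the known resistances R_other = 0.04226 K/W
Required total resistance R_tot = ΔT/Q_allow = 31/346 = 0.0896 K/W
R_extruded polystyrene = R_tot − R_other = 0.04733 K/W
L = R·k·A = 0.04733×0.0336×31.8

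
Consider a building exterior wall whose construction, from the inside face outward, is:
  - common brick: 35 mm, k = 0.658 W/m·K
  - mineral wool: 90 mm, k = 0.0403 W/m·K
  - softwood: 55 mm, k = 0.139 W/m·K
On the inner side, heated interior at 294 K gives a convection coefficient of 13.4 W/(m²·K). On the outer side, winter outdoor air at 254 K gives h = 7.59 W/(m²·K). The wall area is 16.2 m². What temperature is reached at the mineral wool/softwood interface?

Model the wall as resistances in series:
R_inner film = 1/(h_i·A) = 1/(13.4×16.2) = 0.004607 K/W
R_common brick = L/(kA) = 0.035/(0.658×16.2) = 0.003283 K/W
R_mineral wool = L/(kA) = 0.09/(0.0403×16.2) = 0.1379 K/W
R_softwood = L/(kA) = 0.055/(0.139×16.2) = 0.02442 K/W
R_outer film = 1/(h_o·A) = 1/(7.59×16.2) = 0.008133 K/W
R_total = 0.1783 K/W;  Q = ΔT/R_total = 40/0.1783 = 224.3 W
T_interface = T_inner − Q·ΣR(inner→interface) = 294 − 224×0.1457

T ≈ 261 K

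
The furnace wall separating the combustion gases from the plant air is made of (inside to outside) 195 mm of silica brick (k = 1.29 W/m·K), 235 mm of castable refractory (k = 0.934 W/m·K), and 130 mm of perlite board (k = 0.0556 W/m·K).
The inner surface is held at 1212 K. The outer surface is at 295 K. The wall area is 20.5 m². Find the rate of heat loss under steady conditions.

Q ≈ 6860 W

Treating each layer as a thermal resistance in series:
R_silica brick = L/(kA) = 0.195/(1.29×20.5) = 0.007374 K/W
R_castable refractory = L/(kA) = 0.235/(0.934×20.5) = 0.01227 K/W
R_perlite board = L/(kA) = 0.13/(0.0556×20.5) = 0.1141 K/W
R_total = 0.1337 K/W
Q = ΔT / R_total = 917 / 0.1337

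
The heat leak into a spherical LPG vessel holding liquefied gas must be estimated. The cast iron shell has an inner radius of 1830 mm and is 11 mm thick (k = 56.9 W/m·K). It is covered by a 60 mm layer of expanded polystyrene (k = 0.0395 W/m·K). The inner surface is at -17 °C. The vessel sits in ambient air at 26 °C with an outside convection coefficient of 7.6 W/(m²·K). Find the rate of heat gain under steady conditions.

Q ≈ 1150 W

Each spherical layer contributes R = (1/r_i − 1/r_o)/(4πk):
R_cast iron shell = (1/1.83 − 1/1.841)/(4π×56.9) = 4.566×10^-6 K/W
R_expanded polystyrene = (1/1.841 − 1/1.901)/(4π×0.0395) = 0.03454 K/W
R_outer film = 1/(h·4πr_o²) = 1/(7.6×4π×1.901²) = 0.002897 K/W
R_total = 0.03744 K/W
Q = ΔT/R_total = 43/0.03744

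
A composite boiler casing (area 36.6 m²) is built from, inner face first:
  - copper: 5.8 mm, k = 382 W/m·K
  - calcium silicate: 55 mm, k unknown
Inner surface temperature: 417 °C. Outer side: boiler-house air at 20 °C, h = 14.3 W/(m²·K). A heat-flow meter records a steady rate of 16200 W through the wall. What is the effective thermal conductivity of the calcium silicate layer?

k ≈ 0.0665 W/(m·K)

Series thermal resistances:
R_copper = L/(kA) = 0.0058/(382×36.6) = 4.148×10^-7 K/W
R_outer film = 1/(h_o·A) = 1/(14.3×36.6) = 0.001911 K/W
Sum of known resistances R_other = 0.001911 K/W
Total R = ΔT/Q = 397/16200 = 0.02451 K/W
R_calcium silicate = R_total − R_other = 0.0226 K/W
k = L/(R·A) = 0.055/(0.0226×36.6)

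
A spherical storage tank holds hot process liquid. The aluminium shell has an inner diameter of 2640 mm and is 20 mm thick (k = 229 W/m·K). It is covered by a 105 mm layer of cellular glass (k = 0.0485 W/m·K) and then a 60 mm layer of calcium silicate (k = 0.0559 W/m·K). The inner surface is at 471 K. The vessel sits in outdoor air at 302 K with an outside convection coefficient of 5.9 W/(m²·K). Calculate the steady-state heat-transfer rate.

For a spherical shell R = (1/r₁ − 1/r₂)/(4πk); film R = 1/(h·4πr²). In series:
R_aluminium shell = (1/1.32 − 1/1.34)/(4π×229) = 3.929×10^-6 K/W
R_cellular glass = (1/1.34 − 1/1.445)/(4π×0.0485) = 0.08897 K/W
R_calcium silicate = (1/1.445 − 1/1.505)/(4π×0.0559) = 0.03928 K/W
R_outer film = 1/(h·4πr_o²) = 1/(5.9×4π×1.505²) = 0.005955 K/W
R_total = 0.1342 K/W
Q = ΔT/R_total = 169/0.1342

Q ≈ 1260 W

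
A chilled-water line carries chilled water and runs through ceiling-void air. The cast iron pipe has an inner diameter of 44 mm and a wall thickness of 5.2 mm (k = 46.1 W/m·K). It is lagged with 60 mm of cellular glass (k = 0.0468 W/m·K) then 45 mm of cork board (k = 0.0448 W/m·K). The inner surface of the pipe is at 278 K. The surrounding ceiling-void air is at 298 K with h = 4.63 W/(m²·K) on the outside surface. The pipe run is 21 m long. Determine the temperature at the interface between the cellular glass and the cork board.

Per-layer cylindrical resistances, series-summed:
R_cast iron pipe wall = ln(27.2/22)/(2π×46.1×21) = 3.488×10^-5 K/W
R_cellular glass = ln(87.2/27.2)/(2π×0.0468×21) = 0.1887 K/W
R_cork board = ln(132.2/87.2)/(2π×0.0448×21) = 0.07039 K/W
R_outer film = 1/(h_o·2πr_oL) = 1/(4.63×2π×0.1322×21) = 0.01238 K/W
R_total = 0.2715 K/W
Q = ΔT/R_total = 20/0.2715
Q = 73.7 W
T_interface = T_inner + Q·ΣR(inner→interface) = 278 + 73.7×0.1887

T ≈ 292 K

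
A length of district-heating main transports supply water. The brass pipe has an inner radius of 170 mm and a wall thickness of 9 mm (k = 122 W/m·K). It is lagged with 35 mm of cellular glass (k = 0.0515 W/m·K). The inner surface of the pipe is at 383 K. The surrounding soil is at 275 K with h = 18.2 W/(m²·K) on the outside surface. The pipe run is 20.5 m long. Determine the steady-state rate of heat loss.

Cylindrical conduction, so R = ln(r₂/r₁)/(2πkL) per layer, in series:
R_brass pipe wall = ln(179/170)/(2π×122×20.5) = 3.283×10^-6 K/W
R_cellular glass = ln(214/179)/(2π×0.0515×20.5) = 0.02692 K/W
R_outer film = 1/(h_o·2πr_oL) = 1/(18.2×2π×0.214×20.5) = 0.001993 K/W
R_total = 0.02892 K/W
Q = ΔT/R_total = 108/0.02892

Q ≈ 3730 W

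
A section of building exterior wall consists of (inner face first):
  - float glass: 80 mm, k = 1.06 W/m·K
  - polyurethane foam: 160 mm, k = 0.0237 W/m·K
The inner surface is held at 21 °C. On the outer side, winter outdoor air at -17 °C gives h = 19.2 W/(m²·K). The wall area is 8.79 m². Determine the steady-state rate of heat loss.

Q ≈ 48.6 W

Treating each layer as a thermal resistance in series:
R_float glass = L/(kA) = 0.08/(1.06×8.79) = 0.008586 K/W
R_polyurethane foam = L/(kA) = 0.16/(0.0237×8.79) = 0.768 K/W
R_outer film = 1/(h_o·A) = 1/(19.2×8.79) = 0.005925 K/W
R_total = 0.7825 K/W
Q = ΔT / R_total = 38 / 0.7825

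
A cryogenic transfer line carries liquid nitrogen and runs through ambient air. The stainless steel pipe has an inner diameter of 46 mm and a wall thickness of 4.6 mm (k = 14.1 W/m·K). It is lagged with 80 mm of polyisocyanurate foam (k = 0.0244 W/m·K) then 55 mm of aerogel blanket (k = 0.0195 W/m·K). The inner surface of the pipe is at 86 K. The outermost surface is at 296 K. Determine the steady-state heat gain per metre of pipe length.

q′ ≈ 17.1 W/m

Radial resistances (cylindrical: R_cond = ln(r_o/r_i)/(2πkL), R_conv = 1/(h·2πrL)):
R_stainless steel pipe wall = ln(27.6/23)/(2π×14.1×1) = 0.002058 K/W
R_polyisocyanurate foam = ln(107.6/27.6)/(2π×0.0244×1) = 8.875 K/W
R_aerogel blanket = ln(162.6/107.6)/(2π×0.0195×1) = 3.37 K/W
R_total = 12.25 K/W
Q = ΔT/R_total = 210/12.25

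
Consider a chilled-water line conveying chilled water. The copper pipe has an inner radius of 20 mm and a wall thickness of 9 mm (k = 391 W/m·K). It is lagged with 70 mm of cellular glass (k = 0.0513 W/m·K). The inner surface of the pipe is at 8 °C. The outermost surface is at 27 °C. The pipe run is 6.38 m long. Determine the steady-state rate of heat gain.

Q ≈ 31.8 W

Radial resistances (cylindrical: R_cond = ln(r_o/r_i)/(2πkL), R_conv = 1/(h·2πrL)):
R_copper pipe wall = ln(29/20)/(2π×391×6.38) = 2.371×10^-5 K/W
R_cellular glass = ln(99/29)/(2π×0.0513×6.38) = 0.5971 K/W
R_total = 0.5971 K/W
Q = ΔT/R_total = 19/0.5971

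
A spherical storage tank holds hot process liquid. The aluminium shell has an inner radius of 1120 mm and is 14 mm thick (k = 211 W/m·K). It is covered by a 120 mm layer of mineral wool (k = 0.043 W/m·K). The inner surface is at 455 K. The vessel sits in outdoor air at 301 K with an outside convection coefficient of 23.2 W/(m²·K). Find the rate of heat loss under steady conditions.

Each spherical layer contributes R = (1/r_i − 1/r_o)/(4πk):
R_aluminium shell = (1/1.12 − 1/1.134)/(4π×211) = 4.157×10^-6 K/W
R_mineral wool = (1/1.134 − 1/1.254)/(4π×0.043) = 0.1562 K/W
R_outer film = 1/(h·4πr_o²) = 1/(23.2×4π×1.254²) = 0.002181 K/W
R_total = 0.1584 K/W
Q = ΔT/R_total = 154/0.1584

Q ≈ 973 W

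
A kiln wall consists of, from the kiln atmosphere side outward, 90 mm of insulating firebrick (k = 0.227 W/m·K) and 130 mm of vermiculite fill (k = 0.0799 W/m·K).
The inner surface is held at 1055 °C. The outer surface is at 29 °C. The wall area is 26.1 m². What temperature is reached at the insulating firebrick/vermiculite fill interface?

Series thermal resistances:
R_insulating firebrick = L/(kA) = 0.09/(0.227×26.1) = 0.01519 K/W
R_vermiculite fill = L/(kA) = 0.13/(0.0799×26.1) = 0.06234 K/W
R_total = 0.07753 K/W;  Q = ΔT/R_total = 1026/0.07753 = 13230 W
T_interface = T_inner − Q·ΣR(inner→interface) = 1055 − 13200×0.01519

T ≈ 854 °C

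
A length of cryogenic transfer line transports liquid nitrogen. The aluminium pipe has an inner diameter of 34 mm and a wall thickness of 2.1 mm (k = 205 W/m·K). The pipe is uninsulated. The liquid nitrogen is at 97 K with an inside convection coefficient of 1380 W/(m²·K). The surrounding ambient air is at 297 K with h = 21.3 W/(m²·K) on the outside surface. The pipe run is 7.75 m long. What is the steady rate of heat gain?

Q ≈ 3890 W

For a radial system each layer contributes R = ln(r_out/r_in)/(2πkL); films add R = 1/(hA).
R_inner film = 1/(h_i·2πr₁L) = 1/(1380×2π×0.017×7.75) = 8.754×10^-4 K/W
R_aluminium pipe wall = ln(19.1/17)/(2π×205×7.75) = 1.167×10^-5 K/W
R_outer film = 1/(h_o·2πr_oL) = 1/(21.3×2π×0.0191×7.75) = 0.05048 K/W
R_total = 0.05137 K/W
Q = ΔT/R_total = 200/0.05137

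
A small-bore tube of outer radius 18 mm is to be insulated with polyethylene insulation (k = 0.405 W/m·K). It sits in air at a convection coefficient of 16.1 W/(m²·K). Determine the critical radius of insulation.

r_cr ≈ 25.2 mm

For a cylinder r_cr = k/h = 0.405/16.1
r_cr = 25.2 mm; since the bare radius (18 mm) is below r_cr, adding a thin layer of insulation will *increase* heat loss.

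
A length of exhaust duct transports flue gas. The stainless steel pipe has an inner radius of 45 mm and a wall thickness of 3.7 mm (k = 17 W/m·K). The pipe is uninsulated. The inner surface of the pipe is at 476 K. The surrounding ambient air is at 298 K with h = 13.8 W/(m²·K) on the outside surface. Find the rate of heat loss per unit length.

q′ ≈ 749 W/m

Radial resistances (cylindrical: R_cond = ln(r_o/r_i)/(2πkL), R_conv = 1/(h·2πrL)):
R_stainless steel pipe wall = ln(48.7/45)/(2π×17×1) = 7.398×10^-4 K/W
R_outer film = 1/(h_o·2πr_oL) = 1/(13.8×2π×0.0487×1) = 0.2368 K/W
R_total = 0.2376 K/W
Q = ΔT/R_total = 178/0.2376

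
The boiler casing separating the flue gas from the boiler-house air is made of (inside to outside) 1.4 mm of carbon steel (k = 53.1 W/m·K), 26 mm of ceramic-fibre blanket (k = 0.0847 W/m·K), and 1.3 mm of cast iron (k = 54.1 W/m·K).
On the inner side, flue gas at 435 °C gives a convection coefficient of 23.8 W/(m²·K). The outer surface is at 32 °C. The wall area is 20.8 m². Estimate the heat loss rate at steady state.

Thermal resistances in series:
R_inner film = 1/(h_i·A) = 1/(23.8×20.8) = 0.00202 K/W
R_carbon steel = L/(kA) = 0.0014/(53.1×20.8) = 1.268×10^-6 K/W
R_ceramic-fibre blanket = L/(kA) = 0.026/(0.0847×20.8) = 0.01476 K/W
R_cast iron = L/(kA) = 0.0013/(54.1×20.8) = 1.155×10^-6 K/W
R_total = 0.01678 K/W
Q = ΔT / R_total = 403 / 0.01678

Q ≈ 24000 W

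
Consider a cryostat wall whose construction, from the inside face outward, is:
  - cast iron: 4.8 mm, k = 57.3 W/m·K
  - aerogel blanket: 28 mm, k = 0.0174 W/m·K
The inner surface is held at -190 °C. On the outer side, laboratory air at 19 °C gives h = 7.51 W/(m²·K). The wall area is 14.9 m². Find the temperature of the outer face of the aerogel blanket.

T ≈ 3.03 °C

Treating each layer as a thermal resistance in series:
R_cast iron = L/(kA) = 0.0048/(57.3×14.9) = 5.622×10^-6 K/W
R_aerogel blanket = L/(kA) = 0.028/(0.0174×14.9) = 0.108 K/W
R_outer film = 1/(h_o·A) = 1/(7.51×14.9) = 0.008937 K/W
R_total = 0.1169 K/W;  Q = ΔT/R_total = 209/0.1169 = 1787 W
T_interface = T_inner + Q·ΣR(inner→interface) = -190 + 1790×0.108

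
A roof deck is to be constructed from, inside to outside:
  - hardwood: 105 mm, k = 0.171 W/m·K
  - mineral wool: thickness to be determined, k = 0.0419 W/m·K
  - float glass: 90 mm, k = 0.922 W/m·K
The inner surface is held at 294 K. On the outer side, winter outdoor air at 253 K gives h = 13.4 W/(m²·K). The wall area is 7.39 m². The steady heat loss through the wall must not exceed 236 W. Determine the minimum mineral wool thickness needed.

L ≈ 20.8 mm

Thermal resistances in series:
R_hardwood = L/(kA) = 0.105/(0.171×7.39) = 0.08309 K/W
R_float glass = L/(kA) = 0.09/(0.922×7.39) = 0.01321 K/W
R_outer film = 1/(h_o·A) = 1/(13.4×7.39) = 0.0101 K/W
Sum of the known resistances R_other = 0.1064 K/W
Required total resistance R_tot = ΔT/Q_allow = 41/236 = 0.1737 K/W
R_mineral wool = R_tot − R_other = 0.06733 K/W
L = R·k·A = 0.06733×0.0419×7.39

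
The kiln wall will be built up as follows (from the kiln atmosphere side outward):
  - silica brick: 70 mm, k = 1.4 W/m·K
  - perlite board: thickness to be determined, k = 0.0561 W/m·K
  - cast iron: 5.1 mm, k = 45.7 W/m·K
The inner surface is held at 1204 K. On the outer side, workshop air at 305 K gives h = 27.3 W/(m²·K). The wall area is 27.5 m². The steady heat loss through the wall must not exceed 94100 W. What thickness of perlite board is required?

L ≈ 9.87 mm

Treating each layer as a thermal resistance in series:
R_silica brick = L/(kA) = 0.07/(1.4×27.5) = 0.001818 K/W
R_cast iron = L/(kA) = 0.0051/(45.7×27.5) = 4.058×10^-6 K/W
R_outer film = 1/(h_o·A) = 1/(27.3×27.5) = 0.001332 K/W
Sum of the known resistances R_other = 0.003154 K/W
Required total resistance R_tot = ΔT/Q_allow = 899/94100 = 0.009554 K/W
R_perlite board = R_tot − R_other = 0.006399 K/W
L = R·k·A = 0.006399×0.0561×27.5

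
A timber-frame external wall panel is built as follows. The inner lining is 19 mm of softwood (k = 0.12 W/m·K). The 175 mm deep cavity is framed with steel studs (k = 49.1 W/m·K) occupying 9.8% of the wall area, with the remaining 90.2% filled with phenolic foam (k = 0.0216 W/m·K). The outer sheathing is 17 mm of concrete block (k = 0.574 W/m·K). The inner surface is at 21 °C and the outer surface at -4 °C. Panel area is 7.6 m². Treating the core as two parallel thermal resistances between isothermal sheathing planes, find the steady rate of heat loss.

Q ≈ 848 W

Sheathing layers in series; stud and cavity paths in parallel between them.
R_inner = 0.019/(0.12×7.6) = 0.02083 K/W
R_stud  = 0.175/(49.1×0.098×7.6) = 0.004785 K/W
R_cav   = 0.175/(0.0216×0.902×7.6) = 1.182 K/W
1/R_core = 1/R_stud + 1/R_cav → R_core = 0.004766 K/W
R_outer = 0.017/(0.574×7.6) = 0.003897 K/W
R_total = 0.0295 K/W
Q = ΔT/R_total = 25/0.0295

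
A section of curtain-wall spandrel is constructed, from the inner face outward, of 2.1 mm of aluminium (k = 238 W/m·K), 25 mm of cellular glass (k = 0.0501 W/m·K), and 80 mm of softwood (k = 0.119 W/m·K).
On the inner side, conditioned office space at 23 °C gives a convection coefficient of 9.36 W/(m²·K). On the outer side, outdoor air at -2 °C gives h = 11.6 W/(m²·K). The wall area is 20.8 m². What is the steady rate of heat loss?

Model the wall as resistances in series:
R_inner film = 1/(h_i·A) = 1/(9.36×20.8) = 0.005136 K/W
R_aluminium = L/(kA) = 0.0021/(238×20.8) = 4.242×10^-7 K/W
R_cellular glass = L/(kA) = 0.025/(0.0501×20.8) = 0.02399 K/W
R_softwood = L/(kA) = 0.08/(0.119×20.8) = 0.03232 K/W
R_outer film = 1/(h_o·A) = 1/(11.6×20.8) = 0.004145 K/W
R_total = 0.06559 K/W
Q = ΔT / R_total = 25 / 0.06559

Q ≈ 381 W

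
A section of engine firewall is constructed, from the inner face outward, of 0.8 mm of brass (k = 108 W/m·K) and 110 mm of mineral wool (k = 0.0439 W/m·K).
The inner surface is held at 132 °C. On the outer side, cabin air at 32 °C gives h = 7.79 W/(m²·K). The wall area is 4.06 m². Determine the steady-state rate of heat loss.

Treating each layer as a thermal resistance in series:
R_brass = L/(kA) = 0.0008/(108×4.06) = 1.824×10^-6 K/W
R_mineral wool = L/(kA) = 0.11/(0.0439×4.06) = 0.6172 K/W
R_outer film = 1/(h_o·A) = 1/(7.79×4.06) = 0.03162 K/W
R_total = 0.6488 K/W
Q = ΔT / R_total = 100 / 0.6488

Q ≈ 154 W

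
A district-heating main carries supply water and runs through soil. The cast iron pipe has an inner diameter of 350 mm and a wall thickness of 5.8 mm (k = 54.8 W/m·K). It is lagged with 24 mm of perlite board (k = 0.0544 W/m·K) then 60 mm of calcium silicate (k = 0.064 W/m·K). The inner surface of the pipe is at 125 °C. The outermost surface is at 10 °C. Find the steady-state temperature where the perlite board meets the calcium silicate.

Cylindrical conduction, so R = ln(r₂/r₁)/(2πkL) per layer, in series:
R_cast iron pipe wall = ln(180.8/175)/(2π×54.8×1) = 9.47×10^-5 K/W
R_perlite board = ln(204.8/180.8)/(2π×0.0544×1) = 0.3647 K/W
R_calcium silicate = ln(264.8/204.8)/(2π×0.064×1) = 0.639 K/W
R_total = 1.004 K/W
Q = ΔT/R_total = 115/1.004
Q = 115 W/m
T_interface = T_inner − Q·ΣR(inner→interface) = 125 − 115×0.3648

T ≈ 83.2 °C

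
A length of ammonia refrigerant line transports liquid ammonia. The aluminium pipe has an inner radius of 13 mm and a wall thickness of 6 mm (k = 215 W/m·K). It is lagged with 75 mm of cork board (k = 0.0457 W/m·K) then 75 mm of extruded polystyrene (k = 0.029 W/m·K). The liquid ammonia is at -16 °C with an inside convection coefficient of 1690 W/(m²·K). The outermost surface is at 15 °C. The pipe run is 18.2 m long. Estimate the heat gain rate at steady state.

For a radial system each layer contributes R = ln(r_out/r_in)/(2πkL); films add R = 1/(hA).
R_inner film = 1/(h_i·2πr₁L) = 1/(1690×2π×0.013×18.2) = 3.98×10^-4 K/W
R_aluminium pipe wall = ln(19/13)/(2π×215×18.2) = 1.544×10^-5 K/W
R_cork board = ln(94/19)/(2π×0.0457×18.2) = 0.3059 K/W
R_extruded polystyrene = ln(169/94)/(2π×0.029×18.2) = 0.1769 K/W
R_total = 0.4832 K/W
Q = ΔT/R_total = 31/0.4832

Q ≈ 64.1 W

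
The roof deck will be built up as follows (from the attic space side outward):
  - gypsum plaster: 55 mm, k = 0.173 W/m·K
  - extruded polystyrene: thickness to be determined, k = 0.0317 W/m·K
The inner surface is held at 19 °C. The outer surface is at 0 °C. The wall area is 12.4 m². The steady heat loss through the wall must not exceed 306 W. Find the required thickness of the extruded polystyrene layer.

Treating each layer as a thermal resistance in series:
R_gypsum plaster = L/(kA) = 0.055/(0.173×12.4) = 0.02564 K/W
Sum of the known resistances R_other = 0.02564 K/W
Required total resistance R_tot = ΔT/Q_allow = 19/306 = 0.06209 K/W
R_extruded polystyrene = R_tot − R_other = 0.03645 K/W
L = R·k·A = 0.03645×0.0317×12.4

L ≈ 14.3 mm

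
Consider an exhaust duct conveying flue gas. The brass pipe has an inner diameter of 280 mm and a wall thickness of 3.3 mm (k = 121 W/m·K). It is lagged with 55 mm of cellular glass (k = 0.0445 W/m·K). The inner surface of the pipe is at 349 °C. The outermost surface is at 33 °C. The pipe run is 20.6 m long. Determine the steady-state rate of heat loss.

Q ≈ 5600 W

Treating each annulus and film as a series resistance:
R_brass pipe wall = ln(143.3/140)/(2π×121×20.6) = 1.488×10^-6 K/W
R_cellular glass = ln(198.3/143.3)/(2π×0.0445×20.6) = 0.0564 K/W
R_total = 0.0564 K/W
Q = ΔT/R_total = 316/0.0564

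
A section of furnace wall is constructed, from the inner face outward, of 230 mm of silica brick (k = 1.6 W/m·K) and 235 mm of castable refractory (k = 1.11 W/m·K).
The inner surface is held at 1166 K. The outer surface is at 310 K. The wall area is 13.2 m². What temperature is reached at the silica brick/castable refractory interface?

T ≈ 820 K

Series thermal resistances:
R_silica brick = L/(kA) = 0.23/(1.6×13.2) = 0.01089 K/W
R_castable refractory = L/(kA) = 0.235/(1.11×13.2) = 0.01604 K/W
R_total = 0.02693 K/W;  Q = ΔT/R_total = 856/0.02693 = 31790 W
T_interface = T_inner − Q·ΣR(inner→interface) = 1166 − 31800×0.01089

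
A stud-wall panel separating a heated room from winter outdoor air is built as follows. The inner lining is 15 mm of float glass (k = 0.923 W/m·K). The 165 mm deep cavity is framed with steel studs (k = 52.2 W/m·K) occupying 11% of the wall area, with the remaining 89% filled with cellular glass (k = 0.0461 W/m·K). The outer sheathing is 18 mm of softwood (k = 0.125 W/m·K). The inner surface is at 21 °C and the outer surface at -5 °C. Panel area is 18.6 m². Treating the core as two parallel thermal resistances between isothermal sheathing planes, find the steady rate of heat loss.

Sheathing layers in series; stud and cavity paths in parallel between them.
R_inner = 0.015/(0.923×18.6) = 8.737×10^-4 K/W
R_stud  = 0.165/(52.2×0.11×18.6) = 0.001545 K/W
R_cav   = 0.165/(0.0461×0.89×18.6) = 0.2162 K/W
1/R_core = 1/R_stud + 1/R_cav → R_core = 0.001534 K/W
R_outer = 0.018/(0.125×18.6) = 0.007742 K/W
R_total = 0.01015 K/W
Q = ΔT/R_total = 26/0.01015

Q ≈ 2560 W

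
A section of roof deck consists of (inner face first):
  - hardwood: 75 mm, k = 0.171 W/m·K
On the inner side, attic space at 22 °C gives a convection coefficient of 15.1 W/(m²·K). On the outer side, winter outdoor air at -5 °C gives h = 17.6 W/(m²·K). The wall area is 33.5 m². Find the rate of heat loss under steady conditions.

Series thermal resistances:
R_inner film = 1/(h_i·A) = 1/(15.1×33.5) = 0.001977 K/W
R_hardwood = L/(kA) = 0.075/(0.171×33.5) = 0.01309 K/W
R_outer film = 1/(h_o·A) = 1/(17.6×33.5) = 0.001696 K/W
R_total = 0.01677 K/W
Q = ΔT / R_total = 27 / 0.01677

Q ≈ 1610 W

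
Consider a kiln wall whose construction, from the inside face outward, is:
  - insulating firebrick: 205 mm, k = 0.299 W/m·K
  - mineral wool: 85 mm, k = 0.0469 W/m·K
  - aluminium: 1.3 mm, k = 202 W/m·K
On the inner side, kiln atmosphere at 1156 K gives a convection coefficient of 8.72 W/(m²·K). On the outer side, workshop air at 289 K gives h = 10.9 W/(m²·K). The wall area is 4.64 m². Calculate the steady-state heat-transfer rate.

Series thermal resistances:
R_inner film = 1/(h_i·A) = 1/(8.72×4.64) = 0.02472 K/W
R_insulating firebrick = L/(kA) = 0.205/(0.299×4.64) = 0.1478 K/W
R_mineral wool = L/(kA) = 0.085/(0.0469×4.64) = 0.3906 K/W
R_aluminium = L/(kA) = 0.0013/(202×4.64) = 1.387×10^-6 K/W
R_outer film = 1/(h_o·A) = 1/(10.9×4.64) = 0.01977 K/W
R_total = 0.5828 K/W
Q = ΔT / R_total = 867 / 0.5828

Q ≈ 1490 W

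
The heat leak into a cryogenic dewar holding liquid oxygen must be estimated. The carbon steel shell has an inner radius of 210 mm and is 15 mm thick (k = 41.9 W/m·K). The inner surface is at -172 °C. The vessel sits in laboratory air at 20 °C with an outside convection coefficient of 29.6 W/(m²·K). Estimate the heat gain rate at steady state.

Each spherical layer contributes R = (1/r_i − 1/r_o)/(4πk):
R_carbon steel shell = (1/0.21 − 1/0.225)/(4π×41.9) = 6.029×10^-4 K/W
R_outer film = 1/(h·4πr_o²) = 1/(29.6×4π×0.225²) = 0.0531 K/W
R_total = 0.05371 K/W
Q = ΔT/R_total = 192/0.05371

Q ≈ 3570 W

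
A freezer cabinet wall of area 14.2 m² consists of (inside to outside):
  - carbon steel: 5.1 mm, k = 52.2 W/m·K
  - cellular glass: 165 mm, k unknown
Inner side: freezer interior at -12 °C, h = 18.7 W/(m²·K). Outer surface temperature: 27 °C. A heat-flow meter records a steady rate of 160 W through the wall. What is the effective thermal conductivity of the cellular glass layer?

k ≈ 0.0484 W/(m·K)

Using the resistance-network approach (series):
R_inner film = 1/(h_i·A) = 1/(18.7×14.2) = 0.003766 K/W
R_carbon steel = L/(kA) = 0.0051/(52.2×14.2) = 6.88×10^-6 K/W
Sum of known resistances R_other = 0.003773 K/W
Total R = ΔT/Q = 39/160 = 0.2437 K/W
R_cellular glass = R_total − R_other = 0.24 K/W
k = L/(R·A) = 0.165/(0.24×14.2)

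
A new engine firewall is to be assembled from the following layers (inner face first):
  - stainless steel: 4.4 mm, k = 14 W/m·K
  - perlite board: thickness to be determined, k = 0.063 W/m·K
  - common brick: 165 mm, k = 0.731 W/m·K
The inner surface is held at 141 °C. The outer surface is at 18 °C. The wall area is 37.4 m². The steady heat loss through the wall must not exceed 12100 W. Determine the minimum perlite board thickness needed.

L ≈ 9.71 mm

Thermal resistances in series:
R_stainless steel = L/(kA) = 0.0044/(14×37.4) = 8.403×10^-6 K/W
R_common brick = L/(kA) = 0.165/(0.731×37.4) = 0.006035 K/W
Sum of the known resistances R_other = 0.006044 K/W
Required total resistance R_tot = ΔT/Q_allow = 123/12100 = 0.01017 K/W
R_perlite board = R_tot − R_other = 0.004122 K/W
L = R·k·A = 0.004122×0.063×37.4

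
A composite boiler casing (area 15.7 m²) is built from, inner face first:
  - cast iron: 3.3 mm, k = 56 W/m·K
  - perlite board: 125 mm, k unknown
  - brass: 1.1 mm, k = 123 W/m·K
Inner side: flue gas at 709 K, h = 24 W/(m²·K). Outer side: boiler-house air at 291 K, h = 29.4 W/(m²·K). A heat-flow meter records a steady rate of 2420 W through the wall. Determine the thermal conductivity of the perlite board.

Using the resistance-network approach (series):
R_inner film = 1/(h_i·A) = 1/(24×15.7) = 0.002654 K/W
R_cast iron = L/(kA) = 0.0033/(56×15.7) = 3.753×10^-6 K/W
R_brass = L/(kA) = 0.0011/(123×15.7) = 5.696×10^-7 K/W
R_outer film = 1/(h_o·A) = 1/(29.4×15.7) = 0.002166 K/W
Sum of known resistances R_other = 0.004825 K/W
Total R = ΔT/Q = 418/2420 = 0.1727 K/W
R_perlite board = R_total − R_other = 0.1679 K/W
k = L/(R·A) = 0.125/(0.1679×15.7)

k ≈ 0.0474 W/(m·K)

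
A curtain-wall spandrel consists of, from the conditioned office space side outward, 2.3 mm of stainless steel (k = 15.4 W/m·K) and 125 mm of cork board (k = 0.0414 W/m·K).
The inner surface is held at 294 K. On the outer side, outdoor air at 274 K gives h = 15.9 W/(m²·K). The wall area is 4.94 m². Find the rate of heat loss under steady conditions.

Series thermal resistances:
R_stainless steel = L/(kA) = 0.0023/(15.4×4.94) = 3.023×10^-5 K/W
R_cork board = L/(kA) = 0.125/(0.0414×4.94) = 0.6112 K/W
R_outer film = 1/(h_o·A) = 1/(15.9×4.94) = 0.01273 K/W
R_total = 0.624 K/W
Q = ΔT / R_total = 20 / 0.624

Q ≈ 32.1 W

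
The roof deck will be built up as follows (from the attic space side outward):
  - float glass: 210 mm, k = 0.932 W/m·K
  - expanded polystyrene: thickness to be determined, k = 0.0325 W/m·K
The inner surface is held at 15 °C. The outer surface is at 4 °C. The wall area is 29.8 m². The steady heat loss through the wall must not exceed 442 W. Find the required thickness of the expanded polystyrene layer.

L ≈ 16.8 mm

Model the wall as resistances in series:
R_float glass = L/(kA) = 0.21/(0.932×29.8) = 0.007561 K/W
Sum of the known resistances R_other = 0.007561 K/W
Required total resistance R_tot = ΔT/Q_allow = 11/442 = 0.02489 K/W
R_expanded polystyrene = R_tot − R_other = 0.01733 K/W
L = R·k·A = 0.01733×0.0325×29.8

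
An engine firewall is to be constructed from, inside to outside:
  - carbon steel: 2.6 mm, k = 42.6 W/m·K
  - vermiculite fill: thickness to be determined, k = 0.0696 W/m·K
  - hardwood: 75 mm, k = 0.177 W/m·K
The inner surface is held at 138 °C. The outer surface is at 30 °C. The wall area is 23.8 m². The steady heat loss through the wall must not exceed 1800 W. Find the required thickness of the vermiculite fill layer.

L ≈ 69.9 mm

Thermal resistances in series:
R_carbon steel = L/(kA) = 0.0026/(42.6×23.8) = 2.564×10^-6 K/W
R_hardwood = L/(kA) = 0.075/(0.177×23.8) = 0.0178 K/W
Sum of the known resistances R_other = 0.01781 K/W
Required total resistance R_tot = ΔT/Q_allow = 108/1800 = 0.06 K/W
R_vermiculite fill = R_tot − R_other = 0.04219 K/W
L = R·k·A = 0.04219×0.0696×23.8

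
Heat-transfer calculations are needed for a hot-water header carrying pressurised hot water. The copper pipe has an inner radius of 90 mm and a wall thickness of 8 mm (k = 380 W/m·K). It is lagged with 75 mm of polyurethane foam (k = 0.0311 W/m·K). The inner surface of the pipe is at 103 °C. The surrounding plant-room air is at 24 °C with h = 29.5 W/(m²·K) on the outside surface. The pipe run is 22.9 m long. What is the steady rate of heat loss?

Per-layer cylindrical resistances, series-summed:
R_copper pipe wall = ln(98/90)/(2π×380×22.9) = 1.557×10^-6 K/W
R_polyurethane foam = ln(173/98)/(2π×0.0311×22.9) = 0.127 K/W
R_outer film = 1/(h_o·2πr_oL) = 1/(29.5×2π×0.173×22.9) = 0.001362 K/W
R_total = 0.1284 K/W
Q = ΔT/R_total = 79/0.1284

Q ≈ 615 W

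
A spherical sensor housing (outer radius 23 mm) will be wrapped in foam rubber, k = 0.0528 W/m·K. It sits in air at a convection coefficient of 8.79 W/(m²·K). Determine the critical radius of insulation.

r_cr ≈ 12 mm

For a sphere r_cr = 2k/h = 2×0.0528/8.79
r_cr = 12 mm; since the bare radius (23 mm) is above r_cr, any added insulation will reduce heat loss.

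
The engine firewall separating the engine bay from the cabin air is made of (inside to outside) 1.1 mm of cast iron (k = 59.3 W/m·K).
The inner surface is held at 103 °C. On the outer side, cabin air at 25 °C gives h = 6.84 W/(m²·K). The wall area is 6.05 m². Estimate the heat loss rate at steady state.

Q ≈ 3230 W

Model the wall as resistances in series:
R_cast iron = L/(kA) = 0.0011/(59.3×6.05) = 3.066×10^-6 K/W
R_outer film = 1/(h_o·A) = 1/(6.84×6.05) = 0.02417 K/W
R_total = 0.02417 K/W
Q = ΔT / R_total = 78 / 0.02417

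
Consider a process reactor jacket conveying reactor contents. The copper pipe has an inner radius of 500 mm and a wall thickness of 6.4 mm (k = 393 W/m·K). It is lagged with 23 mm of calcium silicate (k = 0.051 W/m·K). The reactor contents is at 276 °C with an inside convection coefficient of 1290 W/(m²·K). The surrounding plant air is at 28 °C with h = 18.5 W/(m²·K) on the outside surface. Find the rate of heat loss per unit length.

q′ ≈ 1600 W/m

Treating each annulus and film as a series resistance:
R_inner film = 1/(h_i·2πr₁L) = 1/(1290×2π×0.5×1) = 2.468×10^-4 K/W
R_copper pipe wall = ln(506.4/500)/(2π×393×1) = 5.151×10^-6 K/W
R_calcium silicate = ln(529.4/506.4)/(2π×0.051×1) = 0.1386 K/W
R_outer film = 1/(h_o·2πr_oL) = 1/(18.5×2π×0.5294×1) = 0.01625 K/W
R_total = 0.1551 K/W
Q = ΔT/R_total = 248/0.1551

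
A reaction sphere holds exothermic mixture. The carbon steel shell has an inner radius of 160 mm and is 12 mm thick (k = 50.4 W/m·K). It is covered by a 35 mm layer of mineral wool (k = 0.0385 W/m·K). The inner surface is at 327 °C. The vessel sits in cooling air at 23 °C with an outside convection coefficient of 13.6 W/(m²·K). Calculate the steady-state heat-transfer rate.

Radial (spherical) resistances in series:
R_carbon steel shell = (1/0.16 − 1/0.172)/(4π×50.4) = 6.885×10^-4 K/W
R_mineral wool = (1/0.172 − 1/0.207)/(4π×0.0385) = 2.032 K/W
R_outer film = 1/(h·4πr_o²) = 1/(13.6×4π×0.207²) = 0.1366 K/W
R_total = 2.169 K/W
Q = ΔT/R_total = 304/2.169

Q ≈ 140 W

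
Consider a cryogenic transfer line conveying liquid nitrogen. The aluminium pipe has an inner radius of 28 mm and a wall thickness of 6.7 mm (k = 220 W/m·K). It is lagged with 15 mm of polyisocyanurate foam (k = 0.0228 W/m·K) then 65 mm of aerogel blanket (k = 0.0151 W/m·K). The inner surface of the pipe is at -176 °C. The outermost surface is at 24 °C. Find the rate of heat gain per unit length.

For a radial system each layer contributes R = ln(r_out/r_in)/(2πkL); films add R = 1/(hA).
R_aluminium pipe wall = ln(34.7/28)/(2π×220×1) = 1.552×10^-4 K/W
R_polyisocyanurate foam = ln(49.7/34.7)/(2π×0.0228×1) = 2.508 K/W
R_aerogel blanket = ln(114.7/49.7)/(2π×0.0151×1) = 8.815 K/W
R_total = 11.32 K/W
Q = ΔT/R_total = 200/11.32

q′ ≈ 17.7 W/m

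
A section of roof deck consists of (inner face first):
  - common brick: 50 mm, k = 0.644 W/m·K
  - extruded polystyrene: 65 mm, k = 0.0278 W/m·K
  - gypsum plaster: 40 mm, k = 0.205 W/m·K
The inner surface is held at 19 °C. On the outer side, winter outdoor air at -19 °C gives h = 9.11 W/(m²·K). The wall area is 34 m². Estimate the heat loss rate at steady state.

Q ≈ 475 W

Series thermal resistances:
R_common brick = L/(kA) = 0.05/(0.644×34) = 0.002284 K/W
R_extruded polystyrene = L/(kA) = 0.065/(0.0278×34) = 0.06877 K/W
R_gypsum plaster = L/(kA) = 0.04/(0.205×34) = 0.005739 K/W
R_outer film = 1/(h_o·A) = 1/(9.11×34) = 0.003229 K/W
R_total = 0.08002 K/W
Q = ΔT / R_total = 38 / 0.08002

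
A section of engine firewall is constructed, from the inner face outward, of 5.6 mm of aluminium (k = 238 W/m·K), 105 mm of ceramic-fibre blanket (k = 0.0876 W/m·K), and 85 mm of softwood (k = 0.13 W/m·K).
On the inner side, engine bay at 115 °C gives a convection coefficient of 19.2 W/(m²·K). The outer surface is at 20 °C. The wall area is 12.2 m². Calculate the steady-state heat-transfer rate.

Using the resistance-network approach (series):
R_inner film = 1/(h_i·A) = 1/(19.2×12.2) = 0.004269 K/W
R_aluminium = L/(kA) = 0.0056/(238×12.2) = 1.929×10^-6 K/W
R_ceramic-fibre blanket = L/(kA) = 0.105/(0.0876×12.2) = 0.09825 K/W
R_softwood = L/(kA) = 0.085/(0.13×12.2) = 0.05359 K/W
R_total = 0.1561 K/W
Q = ΔT / R_total = 95 / 0.1561

Q ≈ 609 W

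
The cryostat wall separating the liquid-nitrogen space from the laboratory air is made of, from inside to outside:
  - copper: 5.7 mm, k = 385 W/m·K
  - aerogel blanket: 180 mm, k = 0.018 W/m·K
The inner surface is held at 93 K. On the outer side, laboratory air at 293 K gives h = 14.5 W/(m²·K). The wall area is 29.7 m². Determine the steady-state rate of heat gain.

Q ≈ 590 W

Series thermal resistances:
R_copper = L/(kA) = 0.0057/(385×29.7) = 4.985×10^-7 K/W
R_aerogel blanket = L/(kA) = 0.18/(0.018×29.7) = 0.3367 K/W
R_outer film = 1/(h_o·A) = 1/(14.5×29.7) = 0.002322 K/W
R_total = 0.339 K/W
Q = ΔT / R_total = 200 / 0.339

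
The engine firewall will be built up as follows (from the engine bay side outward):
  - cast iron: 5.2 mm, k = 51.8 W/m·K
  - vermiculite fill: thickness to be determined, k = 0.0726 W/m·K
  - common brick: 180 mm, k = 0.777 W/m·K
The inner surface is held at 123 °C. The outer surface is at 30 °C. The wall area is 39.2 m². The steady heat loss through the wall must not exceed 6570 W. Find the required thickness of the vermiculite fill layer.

L ≈ 23.5 mm

Using the resistance-network approach (series):
R_cast iron = L/(kA) = 0.0052/(51.8×39.2) = 2.561×10^-6 K/W
R_common brick = L/(kA) = 0.18/(0.777×39.2) = 0.00591 K/W
Sum of the known resistances R_other = 0.005912 K/W
Required total resistance R_tot = ΔT/Q_allow = 93/6570 = 0.01416 K/W
R_vermiculite fill = R_tot − R_other = 0.008243 K/W
L = R·k·A = 0.008243×0.0726×39.2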